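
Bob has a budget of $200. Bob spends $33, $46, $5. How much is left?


Add up expenses:
$33 + $46 + $5 = $84
Subtract from budget:
$200 - $84 = $116

$116


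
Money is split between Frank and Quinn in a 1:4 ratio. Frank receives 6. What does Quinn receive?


Find the multiplier:
6 / 1 = 6
Apply to Quinn's share:
4 x 6 = 24

24


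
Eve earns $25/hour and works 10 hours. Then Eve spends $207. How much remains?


Calculate earnings:
10 x $25 = $250
Subtract spending:
$250 - $207 = $43

$43


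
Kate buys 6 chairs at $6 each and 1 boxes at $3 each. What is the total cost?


Cost of chairs:
6 x $6 = $36
Cost of boxes:
1 x $3 = $3
Add both:
$36 + $3 = $39

$39


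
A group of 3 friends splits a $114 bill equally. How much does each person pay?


Total bill: $114
Number of people: 3
Each pays: $114 / 3 = $38

$38


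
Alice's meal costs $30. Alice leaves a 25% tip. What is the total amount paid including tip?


Calculate the tip:
25% of $30 = $7.50
Add tip to meal cost:
$30 + $7.50 = $37.50

$37.50


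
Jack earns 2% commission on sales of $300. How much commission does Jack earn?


Convert rate to decimal:
2% = 0.02
Multiply by sales:
$300 x 0.02 = $6

$6


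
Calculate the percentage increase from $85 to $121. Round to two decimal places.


Find the absolute change:
|121 - 85| = 36
Divide by original and multiply by 100:
36 / 85 x 100 = 42.3529...% ≈ 42.35%

42.35%


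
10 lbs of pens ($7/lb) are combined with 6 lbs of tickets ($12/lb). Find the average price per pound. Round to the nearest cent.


Cost of pens:
10 x $7 = $70
Cost of tickets:
6 x $12 = $72
Total cost: $70 + $72 = $142
Total weight: 16 lbs
Average: $142 / 16 = $8.875 ≈ $8.88/lb

$8.88/lb


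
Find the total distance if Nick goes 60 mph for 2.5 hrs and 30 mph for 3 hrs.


Leg 1 distance:
60 x 2.5 = 150 miles
Leg 2 distance:
30 x 3 = 90 miles
Total distance:
150 + 90 = 240 miles

240 miles


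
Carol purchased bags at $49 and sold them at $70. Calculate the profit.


Selling price = $70
Cost price = $49
Profit = selling price - cost price:
Profit = $70 - $49 = $21

$21


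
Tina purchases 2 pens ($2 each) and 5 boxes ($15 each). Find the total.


Cost of pens:
2 x $2 = $4
Cost of boxes:
5 x $15 = $75
Add both:
$4 + $75 = $79

$79


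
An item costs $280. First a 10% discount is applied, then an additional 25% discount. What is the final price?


First discount:
10% of $280 = $28
Price after first discount:
$280 - $28 = $252
Second discount:
25% of $252 = $63
Final price:
$252 - $63 = $189

$189


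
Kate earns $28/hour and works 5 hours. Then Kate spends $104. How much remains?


Calculate earnings:
5 x $28 = $140
Subtract spending:
$140 - $104 = $36

$36


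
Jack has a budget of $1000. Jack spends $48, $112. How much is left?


Add up expenses:
$48 + $112 = $160
Subtract from budget:
$1000 - $160 = $840

$840


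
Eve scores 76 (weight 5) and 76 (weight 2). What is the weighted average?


Weighted sum:
5 x 76 + 2 x 76 = 532
Total weight:
5 + 2 = 7
Weighted average:
532 / 7 = 76

76


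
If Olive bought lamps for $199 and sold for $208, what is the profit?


Selling price = $208
Cost price = $199
Profit = selling price - cost price:
Profit = $208 - $199 = $9

$9


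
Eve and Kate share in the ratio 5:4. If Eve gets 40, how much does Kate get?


Find the multiplier:
40 / 5 = 8
Apply to Kate's share:
4 x 8 = 32

32


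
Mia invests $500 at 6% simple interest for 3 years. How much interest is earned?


Use the formula I = P x R x T / 100
P x R x T = 500 x 6 x 3 = 9000
I = 9000 / 100 = $90

$90


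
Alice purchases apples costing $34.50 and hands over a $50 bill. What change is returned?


Start with the amount paid:
$50
Subtract the price:
$50 - $34.50 = $15.50

$15.50


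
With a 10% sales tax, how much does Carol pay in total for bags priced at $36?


Calculate the tax:
10% of $36 = $3.60
Add tax to price:
$36 + $3.60 = $39.60

$39.60


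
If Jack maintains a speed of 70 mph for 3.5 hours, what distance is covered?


Use the formula: distance = speed x time
Speed = 70 mph, Time = 3.5 hours
70 x 3.5 = 245 miles

245 miles


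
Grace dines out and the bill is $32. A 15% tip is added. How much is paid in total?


Calculate the tip:
15% of $32 = $4.80
Add tip to meal cost:
$32 + $4.80 = $36.80

$36.80


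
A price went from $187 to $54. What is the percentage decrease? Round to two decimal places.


Find the absolute change:
|54 - 187| = 133
Divide by original and multiply by 100:
133 / 187 x 100 = 71.1229...% ≈ 71.12%

71.12%


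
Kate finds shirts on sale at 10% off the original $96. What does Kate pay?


Calculate the discount amount:
10% of $96 = $9.60
Subtract from original:
$96 - $9.60 = $86.40

$86.40


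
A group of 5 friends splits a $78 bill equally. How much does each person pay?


Total bill: $78
Number of people: 5
Each pays: $78 / 5 = $15.60

$15.60


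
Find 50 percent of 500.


Convert percentage to decimal:
50% = 0.5
Multiply:
500 x 0.5 = 250

250


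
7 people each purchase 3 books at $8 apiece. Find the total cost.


Cost per person:
3 x $8 = $24
Group total:
7 x $24 = $168

$168


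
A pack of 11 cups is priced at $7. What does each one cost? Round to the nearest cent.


Total cost: $7
Number of items: 11
Unit price: $7 / 11 = $0.6363... ≈ $0.64

$0.64


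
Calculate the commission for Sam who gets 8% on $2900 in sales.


Convert rate to decimal:
8% = 0.08
Multiply by sales:
$2900 x 0.08 = $232

$232


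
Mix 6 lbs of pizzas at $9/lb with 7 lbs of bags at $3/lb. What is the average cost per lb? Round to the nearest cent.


Cost of pizzas:
6 x $9 = $54
Cost of bags:
7 x $3 = $21
Total cost: $54 + $21 = $75
Total weight: 13 lbs
Average: $75 / 13 = $5.7692... ≈ $5.77/lb

$5.77/lb


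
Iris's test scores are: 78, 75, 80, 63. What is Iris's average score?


Add the scores:
78 + 75 + 80 + 63 = 296
Divide by the number of tests:
296 / 4 = 74

74


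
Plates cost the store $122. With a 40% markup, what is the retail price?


Calculate the markup amount:
40% of $122 = $48.80
Add to cost:
$122 + $48.80 = $170.80

$170.80


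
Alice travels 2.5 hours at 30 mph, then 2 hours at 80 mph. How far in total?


Leg 1 distance:
30 x 2.5 = 75 miles
Leg 2 distance:
80 x 2 = 160 miles
Total distance:
75 + 160 = 235 miles

235 miles


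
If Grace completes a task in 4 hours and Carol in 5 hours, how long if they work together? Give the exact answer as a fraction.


Grace's rate: 1/4 of the job per hour
Carol's rate: 1/5 of the job per hour
Combined rate: 1/4 + 1/5 = 9/20 per hour
Time = 1 / (9/20) = 20/9 hours (≈ 2.22 hours)

20/9 hours


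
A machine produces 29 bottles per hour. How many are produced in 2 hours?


Production rate: 29 bottles per hour
Time: 2 hours
Total: 29 x 2 = 58 bottles

58 bottles


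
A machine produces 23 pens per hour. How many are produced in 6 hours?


Production rate: 23 pens per hour
Time: 6 hours
Total: 23 x 6 = 138 pens

138 pens


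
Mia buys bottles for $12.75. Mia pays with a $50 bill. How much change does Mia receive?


Start with the amount paid:
$50
Subtract the price:
$50 - $12.75 = $37.25

$37.25


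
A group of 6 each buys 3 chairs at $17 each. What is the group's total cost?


Cost per person:
3 x $17 = $51
Group total:
6 x $51 = $306

$306


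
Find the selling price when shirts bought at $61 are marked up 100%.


Calculate the markup amount:
100% of $61 = $61
Add to cost:
$61 + $61 = $122

$122


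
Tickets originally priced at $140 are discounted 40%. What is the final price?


Calculate the discount amount:
40% of $140 = $56
Subtract from original:
$140 - $56 = $84

$84


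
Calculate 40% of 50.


Convert percentage to decimal:
40% = 0.4
Multiply:
50 x 0.4 = 20

20


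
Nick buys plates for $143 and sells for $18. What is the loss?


Selling price = $18
Cost price = $143
Loss = cost price - selling price:
Loss = $143 - $18 = $125

$125


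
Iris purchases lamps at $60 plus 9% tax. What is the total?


Calculate the tax:
9% of $60 = $5.40
Add tax to price:
$60 + $5.40 = $65.40

$65.40


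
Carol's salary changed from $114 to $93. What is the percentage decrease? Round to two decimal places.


Find the absolute change:
|93 - 114| = 21
Divide by original and multiply by 100:
21 / 114 x 100 = 18.4210...% ≈ 18.42%

18.42%


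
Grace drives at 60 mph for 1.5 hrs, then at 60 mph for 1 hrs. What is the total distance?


Leg 1 distance:
60 x 1.5 = 90 miles
Leg 2 distance:
60 x 1 = 60 miles
Total distance:
90 + 60 = 150 miles

150 miles


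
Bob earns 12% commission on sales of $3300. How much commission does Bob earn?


Convert rate to decimal:
12% = 0.12
Multiply by sales:
$3300 x 0.12 = $396

$396


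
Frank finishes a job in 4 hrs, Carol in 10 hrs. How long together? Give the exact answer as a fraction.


Frank's rate: 1/4 of the job per hour
Carol's rate: 1/10 of the job per hour
Combined rate: 1/4 + 1/10 = 7/20 per hour
Time = 1 / (7/20) = 20/7 hours (≈ 2.86 hours)

20/7 hours


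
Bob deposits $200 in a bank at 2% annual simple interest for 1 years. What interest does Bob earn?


Use the formula I = P x R x T / 100
P x R x T = 200 x 2 x 1 = 400
I = 400 / 100 = $4

$4


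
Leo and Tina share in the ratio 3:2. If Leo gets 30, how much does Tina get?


Find the multiplier:
30 / 3 = 10
Apply to Tina's share:
2 x 10 = 20

20


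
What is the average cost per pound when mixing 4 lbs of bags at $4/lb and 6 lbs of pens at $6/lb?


Cost of bags:
4 x $4 = $16
Cost of pens:
6 x $6 = $36
Total cost: $16 + $36 = $52
Total weight: 10 lbs
Average: $52 / 10 = $5.20/lb

$5.20/lb


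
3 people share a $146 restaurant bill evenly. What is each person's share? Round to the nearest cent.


Total bill: $146
Number of people: 3
Each pays: $146 / 3 = $48.6666... ≈ $48.67

$48.67


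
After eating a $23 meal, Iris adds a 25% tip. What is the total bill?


Calculate the tip:
25% of $23 = $5.75
Add tip to meal cost:
$23 + $5.75 = $28.75

$28.75


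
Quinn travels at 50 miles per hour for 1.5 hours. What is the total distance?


Use the formula: distance = speed x time
Speed = 50 mph, Time = 1.5 hours
50 x 1.5 = 75 miles

75 miles


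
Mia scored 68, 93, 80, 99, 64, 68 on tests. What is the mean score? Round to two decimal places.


Add the scores:
68 + 93 + 80 + 99 + 64 + 68 = 472
Divide by the number of tests:
472 / 6 = 78.6666... ≈ 78.67

78.67


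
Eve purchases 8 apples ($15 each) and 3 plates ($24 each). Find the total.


Cost of apples:
8 x $15 = $120
Cost of plates:
3 x $24 = $72
Add both:
$120 + $72 = $192

$192


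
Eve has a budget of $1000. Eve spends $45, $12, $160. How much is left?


Add up expenses:
$45 + $12 + $160 = $217
Subtract from budget:
$1000 - $217 = $783

$783


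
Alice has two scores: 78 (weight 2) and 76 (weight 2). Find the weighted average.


Weighted sum:
2 x 78 + 2 x 76 = 308
Total weight:
2 + 2 = 4
Weighted average:
308 / 4 = 77

77


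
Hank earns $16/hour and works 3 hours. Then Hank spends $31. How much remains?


Calculate earnings:
3 x $16 = $48
Subtract spending:
$48 - $31 = $17

$17


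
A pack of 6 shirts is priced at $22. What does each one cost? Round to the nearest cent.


Total cost: $22
Number of items: 6
Unit price: $22 / 6 = $3.6666... ≈ $3.67

$3.67


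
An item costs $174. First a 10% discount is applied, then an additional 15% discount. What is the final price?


First discount:
10% of $174 = $17.40
Price after first discount:
$174 - $17.40 = $156.60
Second discount:
15% of $156.60 = $23.49
Final price:
$156.60 - $23.49 = $133.11

$133.11


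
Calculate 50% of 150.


Convert percentage to decimal:
50% = 0.5
Multiply:
150 x 0.5 = 75

75


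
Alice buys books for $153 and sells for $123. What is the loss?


Selling price = $123
Cost price = $153
Loss = cost price - selling price:
Loss = $153 - $123 = $30

$30


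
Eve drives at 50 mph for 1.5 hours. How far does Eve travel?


Use the formula: distance = speed x time
Speed = 50 mph, Time = 1.5 hours
50 x 1.5 = 75 miles

75 miles


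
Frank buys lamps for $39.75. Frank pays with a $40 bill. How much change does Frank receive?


Start with the amount paid:
$40
Subtract the price:
$40 - $39.75 = $0.25

$0.25


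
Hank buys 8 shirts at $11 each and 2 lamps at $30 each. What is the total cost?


Cost of shirts:
8 x $11 = $88
Cost of lamps:
2 x $30 = $60
Add both:
$88 + $60 = $148

$148


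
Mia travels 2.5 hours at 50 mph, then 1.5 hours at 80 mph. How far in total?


Leg 1 distance:
50 x 2.5 = 125 miles
Leg 2 distance:
80 x 1.5 = 120 miles
Total distance:
125 + 120 = 245 miles

245 miles


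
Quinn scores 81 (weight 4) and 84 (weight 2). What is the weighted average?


Weighted sum:
4 x 81 + 2 x 84 = 492
Total weight:
4 + 2 = 6
Weighted average:
492 / 6 = 82

82


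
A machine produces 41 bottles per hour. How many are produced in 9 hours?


Production rate: 41 bottles per hour
Time: 9 hours
Total: 41 x 9 = 369 bottles

369 bottles


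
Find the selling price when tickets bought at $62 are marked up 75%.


Calculate the markup amount:
75% of $62 = $46.50
Add to cost:
$62 + $46.50 = $108.50

$108.50


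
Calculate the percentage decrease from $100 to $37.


Find the absolute change:
|37 - 100| = 63
Divide by original and multiply by 100:
63 / 100 x 100 = 63%

63%


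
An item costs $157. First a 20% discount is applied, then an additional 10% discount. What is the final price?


First discount:
20% of $157 = $31.40
Price after first discount:
$157 - $31.40 = $125.60
Second discount:
10% of $125.60 = $12.56
Final price:
$125.60 - $12.56 = $113.04

$113.04


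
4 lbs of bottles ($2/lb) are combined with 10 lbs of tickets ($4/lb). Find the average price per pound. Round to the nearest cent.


Cost of bottles:
4 x $2 = $8
Cost of tickets:
10 x $4 = $40
Total cost: $8 + $40 = $48
Total weight: 14 lbs
Average: $48 / 14 = $3.4285... ≈ $3.43/lb

$3.43/lb


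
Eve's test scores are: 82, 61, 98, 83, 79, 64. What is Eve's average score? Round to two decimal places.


Add the scores:
82 + 61 + 98 + 83 + 79 + 64 = 467
Divide by the number of tests:
467 / 6 = 77.8333... ≈ 77.83

77.83


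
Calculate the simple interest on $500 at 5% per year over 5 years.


Use the formula I = P x R x T / 100
P x R x T = 500 x 5 x 5 = 12500
I = 12500 / 100 = $125

$125


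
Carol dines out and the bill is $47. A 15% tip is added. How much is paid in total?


Calculate the tip:
15% of $47 = $7.05
Add tip to meal cost:
$47 + $7.05 = $54.05

$54.05


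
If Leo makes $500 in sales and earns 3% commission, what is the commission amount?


Convert rate to decimal:
3% = 0.03
Multiply by sales:
$500 x 0.03 = $15

$15


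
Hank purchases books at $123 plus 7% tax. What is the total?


Calculate the tax:
7% of $123 = $8.61
Add tax to price:
$123 + $8.61 = $131.61

$131.61


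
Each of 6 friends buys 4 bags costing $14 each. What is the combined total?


Cost per person:
4 x $14 = $56
Group total:
6 x $56 = $336

$336


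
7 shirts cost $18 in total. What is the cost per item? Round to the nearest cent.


Total cost: $18
Number of items: 7
Unit price: $18 / 7 = $2.5714... ≈ $2.57

$2.57


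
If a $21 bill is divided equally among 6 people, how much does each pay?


Total bill: $21
Number of people: 6
Each pays: $21 / 6 = $3.50

$3.50


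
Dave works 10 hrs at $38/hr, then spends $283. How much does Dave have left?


Calculate earnings:
10 x $38 = $380
Subtract spending:
$380 - $283 = $97

$97


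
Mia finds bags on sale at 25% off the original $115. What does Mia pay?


Calculate the discount amount:
25% of $115 = $28.75
Subtract from original:
$115 - $28.75 = $86.25

$86.25


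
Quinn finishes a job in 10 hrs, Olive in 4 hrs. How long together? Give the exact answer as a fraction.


Quinn's rate: 1/10 of the job per hour
Olive's rate: 1/4 of the job per hour
Combined rate: 1/10 + 1/4 = 7/20 per hour
Time = 1 / (7/20) = 20/7 hours (≈ 2.86 hours)

20/7 hours


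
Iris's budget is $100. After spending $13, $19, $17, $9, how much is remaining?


Add up expenses:
$13 + $19 + $17 + $9 = $58
Subtract from budget:
$100 - $58 = $42

$42


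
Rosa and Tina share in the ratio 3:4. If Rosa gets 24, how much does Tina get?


Find the multiplier:
24 / 3 = 8
Apply to Tina's share:
4 x 8 = 32

32


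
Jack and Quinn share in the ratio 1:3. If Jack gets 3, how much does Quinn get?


Find the multiplier:
3 / 1 = 3
Apply to Quinn's share:
3 x 3 = 9

9


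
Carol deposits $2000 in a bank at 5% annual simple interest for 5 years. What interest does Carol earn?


Use the formula I = P x R x T / 100
P x R x T = 2000 x 5 x 5 = 50000
I = 50000 / 100 = $500

$500


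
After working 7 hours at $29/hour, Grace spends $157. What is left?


Calculate earnings:
7 x $29 = $203
Subtract spending:
$203 - $157 = $46

$46


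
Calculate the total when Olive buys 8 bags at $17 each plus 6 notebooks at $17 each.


Cost of bags:
8 x $17 = $136
Cost of notebooks:
6 x $17 = $102
Add both:
$136 + $102 = $238

$238


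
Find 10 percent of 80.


Convert percentage to decimal:
10% = 0.1
Multiply:
80 x 0.1 = 8

8


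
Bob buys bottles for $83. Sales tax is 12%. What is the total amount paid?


Calculate the tax:
12% of $83 = $9.96
Add tax to price:
$83 + $9.96 = $92.96

$92.96


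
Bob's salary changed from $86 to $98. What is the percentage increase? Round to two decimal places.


Find the absolute change:
|98 - 86| = 12
Divide by original and multiply by 100:
12 / 86 x 100 = 13.9534...% ≈ 13.95%

13.95%


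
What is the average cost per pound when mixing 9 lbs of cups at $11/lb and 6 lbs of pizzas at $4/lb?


Cost of cups:
9 x $11 = $99
Cost of pizzas:
6 x $4 = $24
Total cost: $99 + $24 = $123
Total weight: 15 lbs
Average: $123 / 15 = $8.20/lb

$8.20/lb


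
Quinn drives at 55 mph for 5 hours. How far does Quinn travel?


Use the formula: distance = speed x time
Speed = 55 mph, Time = 5 hours
55 x 5 = 275 miles

275 miles


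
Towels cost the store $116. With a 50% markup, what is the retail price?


Calculate the markup amount:
50% of $116 = $58
Add to cost:
$116 + $58 = $174

$174


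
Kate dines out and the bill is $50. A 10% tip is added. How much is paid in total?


Calculate the tip:
10% of $50 = $5
Add tip to meal cost:
$50 + $5 = $55

$55


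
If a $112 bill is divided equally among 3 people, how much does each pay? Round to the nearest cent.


Total bill: $112
Number of people: 3
Each pays: $112 / 3 = $37.3333... ≈ $37.33

$37.33


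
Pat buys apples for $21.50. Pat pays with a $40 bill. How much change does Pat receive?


Start with the amount paid:
$40
Subtract the price:
$40 - $21.50 = $18.50

$18.50


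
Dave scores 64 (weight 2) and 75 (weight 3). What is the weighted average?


Weighted sum:
2 x 64 + 3 x 75 = 353
Total weight:
2 + 3 = 5
Weighted average:
353 / 5 = 70.6

70.6


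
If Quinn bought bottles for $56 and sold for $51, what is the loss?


Selling price = $51
Cost price = $56
Loss = cost price - selling price:
Loss = $56 - $51 = $5

$5


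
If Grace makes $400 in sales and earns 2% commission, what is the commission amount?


Convert rate to decimal:
2% = 0.02
Multiply by sales:
$400 x 0.02 = $8

$8


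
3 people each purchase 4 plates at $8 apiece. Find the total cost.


Cost per person:
4 x $8 = $32
Group total:
3 x $32 = $96

$96


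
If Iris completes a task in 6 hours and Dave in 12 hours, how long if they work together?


Iris's rate: 1/6 of the job per hour
Dave's rate: 1/12 of the job per hour
Combined rate: 1/6 + 1/12 = 1/4 per hour
Time = 1 / (1/4) = 4 hours

4 hours


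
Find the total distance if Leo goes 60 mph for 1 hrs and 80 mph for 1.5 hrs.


Leg 1 distance:
60 x 1 = 60 miles
Leg 2 distance:
80 x 1.5 = 120 miles
Total distance:
60 + 120 = 180 miles

180 miles


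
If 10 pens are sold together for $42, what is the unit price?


Total cost: $42
Number of items: 10
Unit price: $42 / 10 = $4.20

$4.20


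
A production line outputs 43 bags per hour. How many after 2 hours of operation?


Production rate: 43 bags per hour
Time: 2 hours
Total: 43 x 2 = 86 bags

86 bags


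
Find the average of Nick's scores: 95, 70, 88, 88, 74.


Add the scores:
95 + 70 + 88 + 88 + 74 = 415
Divide by the number of tests:
415 / 5 = 83

83


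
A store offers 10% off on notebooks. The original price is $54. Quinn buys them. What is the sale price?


Calculate the discount amount:
10% of $54 = $5.40
Subtract from original:
$54 - $5.40 = $48.60

$48.60


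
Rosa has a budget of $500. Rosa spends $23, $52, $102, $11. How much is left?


Add up expenses:
$23 + $52 + $102 + $11 = $188
Subtract from budget:
$500 - $188 = $312

$312


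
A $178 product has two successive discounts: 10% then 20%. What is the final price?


First discount:
10% of $178 = $17.80
Price after first discount:
$178 - $17.80 = $160.20
Second discount:
20% of $160.20 = $32.04
Final price:
$160.20 - $32.04 = $128.16

$128.16


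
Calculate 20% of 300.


Convert percentage to decimal:
20% = 0.2
Multiply:
300 x 0.2 = 60

60


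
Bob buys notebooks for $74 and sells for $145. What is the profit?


Selling price = $145
Cost price = $74
Profit = selling price - cost price:
Profit = $145 - $74 = $71

$71


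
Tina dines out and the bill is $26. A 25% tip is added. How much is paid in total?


Calculate the tip:
25% of $26 = $6.50
Add tip to meal cost:
$26 + $6.50 = $32.50

$32.50


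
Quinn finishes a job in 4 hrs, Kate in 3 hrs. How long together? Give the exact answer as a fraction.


Quinn's rate: 1/4 of the job per hour
Kate's rate: 1/3 of the job per hour
Combined rate: 1/4 + 1/3 = 7/12 per hour
Time = 1 / (7/12) = 12/7 hours (≈ 1.71 hours)

12/7 hours


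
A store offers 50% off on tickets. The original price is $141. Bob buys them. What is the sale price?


Calculate the discount amount:
50% of $141 = $70.50
Subtract from original:
$141 - $70.50 = $70.50

$70.50


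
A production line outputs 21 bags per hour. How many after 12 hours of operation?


Production rate: 21 bags per hour
Time: 12 hours
Total: 21 x 12 = 252 bags

252 bags


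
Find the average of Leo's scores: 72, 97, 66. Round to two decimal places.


Add the scores:
72 + 97 + 66 = 235
Divide by the number of tests:
235 / 3 = 78.3333... ≈ 78.33

78.33


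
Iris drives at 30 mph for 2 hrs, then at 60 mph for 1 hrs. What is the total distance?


Leg 1 distance:
30 x 2 = 60 miles
Leg 2 distance:
60 x 1 = 60 miles
Total distance:
60 + 60 = 120 miles

120 miles


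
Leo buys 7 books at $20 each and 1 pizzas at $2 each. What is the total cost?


Cost of books:
7 x $20 = $140
Cost of pizzas:
1 x $2 = $2
Add both:
$140 + $2 = $142

$142


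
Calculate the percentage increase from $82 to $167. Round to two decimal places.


Find the absolute change:
|167 - 82| = 85
Divide by original and multiply by 100:
85 / 82 x 100 = 103.6585...% ≈ 103.66%

103.66%


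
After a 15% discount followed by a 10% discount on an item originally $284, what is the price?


First discount:
15% of $284 = $42.60
Price after first discount:
$284 - $42.60 = $241.40
Second discount:
10% of $241.40 = $24.14
Final price:
$241.40 - $24.14 = $217.26

$217.26


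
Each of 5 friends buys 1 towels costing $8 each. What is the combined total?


Cost per person:
1 x $8 = $8
Group total:
5 x $8 = $40

$40


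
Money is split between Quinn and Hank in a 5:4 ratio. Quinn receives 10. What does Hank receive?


Find the multiplier:
10 / 5 = 2
Apply to Hank's share:
4 x 2 = 8

8


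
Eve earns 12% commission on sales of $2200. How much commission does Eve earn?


Convert rate to decimal:
12% = 0.12
Multiply by sales:
$2200 x 0.12 = $264

$264


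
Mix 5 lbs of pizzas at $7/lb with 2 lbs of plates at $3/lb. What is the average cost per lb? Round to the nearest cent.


Cost of pizzas:
5 x $7 = $35
Cost of plates:
2 x $3 = $6
Total cost: $35 + $6 = $41
Total weight: 7 lbs
Average: $41 / 7 = $5.8571... ≈ $5.86/lb

$5.86/lb


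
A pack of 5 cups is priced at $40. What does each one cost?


Total cost: $40
Number of items: 5
Unit price: $40 / 5 = $8

$8


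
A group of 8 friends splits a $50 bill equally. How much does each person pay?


Total bill: $50
Number of people: 8
Each pays: $50 / 8 = $6.25

$6.25


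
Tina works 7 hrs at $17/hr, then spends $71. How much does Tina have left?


Calculate earnings:
7 x $17 = $119
Subtract spending:
$119 - $71 = $48

$48


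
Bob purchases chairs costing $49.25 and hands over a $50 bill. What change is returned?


Start with the amount paid:
$50
Subtract the price:
$50 - $49.25 = $0.75

$0.75


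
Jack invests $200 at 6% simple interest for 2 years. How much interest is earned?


Use the formula I = P x R x T / 100
P x R x T = 200 x 6 x 2 = 2400
I = 2400 / 100 = $24

$24


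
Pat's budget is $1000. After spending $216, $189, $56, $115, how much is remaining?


Add up expenses:
$216 + $189 + $56 + $115 = $576
Subtract from budget:
$1000 - $576 = $424

$424


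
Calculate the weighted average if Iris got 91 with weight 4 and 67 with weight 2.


Weighted sum:
4 x 91 + 2 x 67 = 498
Total weight:
4 + 2 = 6
Weighted average:
498 / 6 = 83

83


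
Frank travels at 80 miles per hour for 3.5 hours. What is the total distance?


Use the formula: distance = speed x time
Speed = 80 mph, Time = 3.5 hours
80 x 3.5 = 280 miles

280 miles


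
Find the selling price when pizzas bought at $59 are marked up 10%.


Calculate the markup amount:
10% of $59 = $5.90
Add to cost:
$59 + $5.90 = $64.90

$64.90


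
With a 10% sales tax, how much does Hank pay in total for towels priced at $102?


Calculate the tax:
10% of $102 = $10.20
Add tax to price:
$102 + $10.20 = $112.20

$112.20


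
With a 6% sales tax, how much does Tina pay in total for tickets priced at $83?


Calculate the tax:
6% of $83 = $4.98
Add tax to price:
$83 + $4.98 = $87.98

$87.98


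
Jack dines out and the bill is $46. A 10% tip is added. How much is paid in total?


Calculate the tip:
10% of $46 = $4.60
Add tip to meal cost:
$46 + $4.60 = $50.60

$50.60


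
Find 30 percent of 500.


Convert percentage to decimal:
30% = 0.3
Multiply:
500 x 0.3 = 150

150


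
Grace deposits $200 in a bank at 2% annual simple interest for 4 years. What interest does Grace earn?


Use the formula I = P x R x T / 100
P x R x T = 200 x 2 x 4 = 1600
I = 1600 / 100 = $16

$16


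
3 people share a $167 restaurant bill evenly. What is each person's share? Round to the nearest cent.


Total bill: $167
Number of people: 3
Each pays: $167 / 3 = $55.6666... ≈ $55.67

$55.67


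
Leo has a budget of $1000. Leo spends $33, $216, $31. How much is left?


Add up expenses:
$33 + $216 + $31 = $280
Subtract from budget:
$1000 - $280 = $720

$720


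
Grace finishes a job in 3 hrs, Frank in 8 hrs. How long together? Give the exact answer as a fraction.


Grace's rate: 1/3 of the job per hour
Frank's rate: 1/8 of the job per hour
Combined rate: 1/3 + 1/8 = 11/24 per hour
Time = 1 / (11/24) = 24/11 hours (≈ 2.18 hours)

24/11 hours


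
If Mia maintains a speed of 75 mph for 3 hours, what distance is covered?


Use the formula: distance = speed x time
Speed = 75 mph, Time = 3 hours
75 x 3 = 225 miles

225 miles


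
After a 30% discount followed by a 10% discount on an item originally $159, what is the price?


First discount:
30% of $159 = $47.70
Price after first discount:
$159 - $47.70 = $111.30
Second discount:
10% of $111.30 = $11.13
Final price:
$111.30 - $11.13 = $100.17

$100.17


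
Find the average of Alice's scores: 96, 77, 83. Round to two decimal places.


Add the scores:
96 + 77 + 83 = 256
Divide by the number of tests:
256 / 3 = 85.3333... ≈ 85.33

85.33


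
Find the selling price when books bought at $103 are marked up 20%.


Calculate the markup amount:
20% of $103 = $20.60
Add to cost:
$103 + $20.60 = $123.60

$123.60


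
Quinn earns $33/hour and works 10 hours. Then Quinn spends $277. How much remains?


Calculate earnings:
10 x $33 = $330
Subtract spending:
$330 - $277 = $53

$53


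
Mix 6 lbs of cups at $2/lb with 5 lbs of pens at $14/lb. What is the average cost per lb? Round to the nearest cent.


Cost of cups:
6 x $2 = $12
Cost of pens:
5 x $14 = $70
Total cost: $12 + $70 = $82
Total weight: 11 lbs
Average: $82 / 11 = $7.4545... ≈ $7.45/lb

$7.45/lb


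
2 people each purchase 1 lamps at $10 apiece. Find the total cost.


Cost per person:
1 x $10 = $10
Group total:
2 x $10 = $20

$20


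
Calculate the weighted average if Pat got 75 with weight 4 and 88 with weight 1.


Weighted sum:
4 x 75 + 1 x 88 = 388
Total weight:
4 + 1 = 5
Weighted average:
388 / 5 = 77.6

77.6


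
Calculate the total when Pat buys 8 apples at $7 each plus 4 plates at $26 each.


Cost of apples:
8 x $7 = $56
Cost of plates:
4 x $26 = $104
Add both:
$56 + $104 = $160

$160


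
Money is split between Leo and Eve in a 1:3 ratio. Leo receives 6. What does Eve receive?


Find the multiplier:
6 / 1 = 6
Apply to Eve's share:
3 x 6 = 18

18


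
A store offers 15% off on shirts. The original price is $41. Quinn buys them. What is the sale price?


Calculate the discount amount:
15% of $41 = $6.15
Subtract from original:
$41 - $6.15 = $34.85

$34.85


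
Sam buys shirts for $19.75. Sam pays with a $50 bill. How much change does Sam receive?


Start with the amount paid:
$50
Subtract the price:
$50 - $19.75 = $30.25

$30.25


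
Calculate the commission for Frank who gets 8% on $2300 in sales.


Convert rate to decimal:
8% = 0.08
Multiply by sales:
$2300 x 0.08 = $184

$184


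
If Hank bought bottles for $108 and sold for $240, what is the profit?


Selling price = $240
Cost price = $108
Profit = selling price - cost price:
Profit = $240 - $108 = $132

$132


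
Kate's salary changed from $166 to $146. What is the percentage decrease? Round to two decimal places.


Find the absolute change:
|146 - 166| = 20
Divide by original and multiply by 100:
20 / 166 x 100 = 12.0481...% ≈ 12.05%

12.05%


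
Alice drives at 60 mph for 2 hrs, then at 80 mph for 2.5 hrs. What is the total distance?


Leg 1 distance:
60 x 2 = 120 miles
Leg 2 distance:
80 x 2.5 = 200 miles
Total distance:
120 + 200 = 320 miles

320 miles


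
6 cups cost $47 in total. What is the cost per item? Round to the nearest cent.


Total cost: $47
Number of items: 6
Unit price: $47 / 6 = $7.8333... ≈ $7.83

$7.83


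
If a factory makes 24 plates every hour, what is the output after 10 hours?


Production rate: 24 plates per hour
Time: 10 hours
Total: 24 x 10 = 240 plates

240 plates


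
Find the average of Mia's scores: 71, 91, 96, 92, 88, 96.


Add the scores:
71 + 91 + 96 + 92 + 88 + 96 = 534
Divide by the number of tests:
534 / 6 = 89

89


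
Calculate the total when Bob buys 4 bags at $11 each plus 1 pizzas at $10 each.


Cost of bags:
4 x $11 = $44
Cost of pizzas:
1 x $10 = $10
Add both:
$44 + $10 = $54

$54


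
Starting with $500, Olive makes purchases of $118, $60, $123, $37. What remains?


Add up expenses:
$118 + $60 + $123 + $37 = $338
Subtract from budget:
$500 - $338 = $162

$162


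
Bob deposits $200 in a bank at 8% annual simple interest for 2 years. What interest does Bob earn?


Use the formula I = P x R x T / 100
P x R x T = 200 x 8 x 2 = 3200
I = 3200 / 100 = $32

$32


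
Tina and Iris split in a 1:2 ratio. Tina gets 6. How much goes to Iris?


Find the multiplier:
6 / 1 = 6
Apply to Iris's share:
2 x 6 = 12

12


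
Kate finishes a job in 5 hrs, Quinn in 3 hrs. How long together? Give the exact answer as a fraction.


Kate's rate: 1/5 of the job per hour
Quinn's rate: 1/3 of the job per hour
Combined rate: 1/5 + 1/3 = 8/15 per hour
Time = 1 / (8/15) = 15/8 hours (≈ 1.88 hours)

15/8 hours


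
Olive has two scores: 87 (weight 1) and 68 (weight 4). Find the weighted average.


Weighted sum:
1 x 87 + 4 x 68 = 359
Total weight:
1 + 4 = 5
Weighted average:
359 / 5 = 71.8

71.8


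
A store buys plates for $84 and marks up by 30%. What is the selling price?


Calculate the markup amount:
30% of $84 = $25.20
Add to cost:
$84 + $25.20 = $109.20

$109.20


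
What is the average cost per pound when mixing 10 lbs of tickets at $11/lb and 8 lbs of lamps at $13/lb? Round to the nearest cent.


Cost of tickets:
10 x $11 = $110
Cost of lamps:
8 x $13 = $104
Total cost: $110 + $104 = $214
Total weight: 18 lbs
Average: $214 / 18 = $11.8888... ≈ $11.89/lb

$11.89/lb


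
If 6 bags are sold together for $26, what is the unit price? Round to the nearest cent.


Total cost: $26
Number of items: 6
Unit price: $26 / 6 = $4.3333... ≈ $4.33

$4.33


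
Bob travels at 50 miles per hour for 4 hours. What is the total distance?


Use the formula: distance = speed x time
Speed = 50 mph, Time = 4 hours
50 x 4 = 200 miles

200 miles


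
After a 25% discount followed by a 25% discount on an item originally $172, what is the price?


First discount:
25% of $172 = $43
Price after first discount:
$172 - $43 = $129
Second discount:
25% of $129 = $32.25
Final price:
$129 - $32.25 = $96.75

$96.75


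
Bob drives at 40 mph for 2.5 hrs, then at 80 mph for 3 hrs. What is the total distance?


Leg 1 distance:
40 x 2.5 = 100 miles
Leg 2 distance:
80 x 3 = 240 miles
Total distance:
100 + 240 = 340 miles

340 miles


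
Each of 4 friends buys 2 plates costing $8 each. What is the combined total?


Cost per person:
2 x $8 = $16
Group total:
4 x $16 = $64

$64


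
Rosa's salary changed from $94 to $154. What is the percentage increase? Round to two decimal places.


Find the absolute change:
|154 - 94| = 60
Divide by original and multiply by 100:
60 / 94 x 100 = 63.8297...% ≈ 63.83%

63.83%


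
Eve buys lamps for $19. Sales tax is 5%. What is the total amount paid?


Calculate the tax:
5% of $19 = $0.95
Add tax to price:
$19 + $0.95 = $19.95

$19.95


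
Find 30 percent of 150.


Convert percentage to decimal:
30% = 0.3
Multiply:
150 x 0.3 = 45

45


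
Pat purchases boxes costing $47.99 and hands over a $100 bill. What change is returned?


Start with the amount paid:
$100
Subtract the price:
$100 - $47.99 = $52.01

$52.01


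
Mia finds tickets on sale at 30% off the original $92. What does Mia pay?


Calculate the discount amount:
30% of $92 = $27.60
Subtract from original:
$92 - $27.60 = $64.40

$64.40


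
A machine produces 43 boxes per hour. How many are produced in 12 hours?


Production rate: 43 boxes per hour
Time: 12 hours
Total: 43 x 12 = 516 boxes

516 boxes


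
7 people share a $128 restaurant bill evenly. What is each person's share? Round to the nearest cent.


Total bill: $128
Number of people: 7
Each pays: $128 / 7 = $18.2857... ≈ $18.29

$18.29


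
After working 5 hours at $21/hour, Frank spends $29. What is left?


Calculate earnings:
5 x $21 = $105
Subtract spending:
$105 - $29 = $76

$76


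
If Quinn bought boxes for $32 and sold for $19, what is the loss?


Selling price = $19
Cost price = $32
Loss = cost price - selling price:
Loss = $32 - $19 = $13

$13


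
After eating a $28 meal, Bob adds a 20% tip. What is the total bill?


Calculate the tip:
20% of $28 = $5.60
Add tip to meal cost:
$28 + $5.60 = $33.60

$33.60


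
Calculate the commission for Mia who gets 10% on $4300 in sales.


Convert rate to decimal:
10% = 0.1
Multiply by sales:
$4300 x 0.1 = $430

$430


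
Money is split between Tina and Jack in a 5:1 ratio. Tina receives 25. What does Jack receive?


Find the multiplier:
25 / 5 = 5
Apply to Jack's share:
1 x 5 = 5

5


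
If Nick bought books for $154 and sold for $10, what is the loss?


Selling price = $10
Cost price = $154
Loss = cost price - selling price:
Loss = $154 - $10 = $144

$144


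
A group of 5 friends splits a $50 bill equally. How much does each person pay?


Total bill: $50
Number of people: 5
Each pays: $50 / 5 = $10

$10


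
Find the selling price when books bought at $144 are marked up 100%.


Calculate the markup amount:
100% of $144 = $144
Add to cost:
$144 + $144 = $288

$288


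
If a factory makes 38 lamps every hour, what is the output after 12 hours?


Production rate: 38 lamps per hour
Time: 12 hours
Total: 38 x 12 = 456 lamps

456 lamps


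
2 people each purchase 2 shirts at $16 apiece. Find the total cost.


Cost per person:
2 x $16 = $32
Group total:
2 x $32 = $64

$64


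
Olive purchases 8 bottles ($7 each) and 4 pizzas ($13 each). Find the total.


Cost of bottles:
8 x $7 = $56
Cost of pizzas:
4 x $13 = $52
Add both:
$56 + $52 = $108

$108


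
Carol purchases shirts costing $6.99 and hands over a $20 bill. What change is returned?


Start with the amount paid:
$20
Subtract the price:
$20 - $6.99 = $13.01

$13.01


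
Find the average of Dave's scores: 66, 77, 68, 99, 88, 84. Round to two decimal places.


Add the scores:
66 + 77 + 68 + 99 + 88 + 84 = 482
Divide by the number of tests:
482 / 6 = 80.3333... ≈ 80.33

80.33


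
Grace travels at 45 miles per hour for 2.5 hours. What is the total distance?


Use the formula: distance = speed x time
Speed = 45 mph, Time = 2.5 hours
45 x 2.5 = 112.5 miles

112.5 miles


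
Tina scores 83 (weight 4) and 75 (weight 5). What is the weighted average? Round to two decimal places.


Weighted sum:
4 x 83 + 5 x 75 = 707
Total weight:
4 + 5 = 9
Weighted average:
707 / 9 = 78.5555... ≈ 78.56

78.56


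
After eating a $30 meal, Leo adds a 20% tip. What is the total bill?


Calculate the tip:
20% of $30 = $6
Add tip to meal cost:
$30 + $6 = $36

$36


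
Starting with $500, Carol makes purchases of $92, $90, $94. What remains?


Add up expenses:
$92 + $90 + $94 = $276
Subtract from budget:
$500 - $276 = $224

$224


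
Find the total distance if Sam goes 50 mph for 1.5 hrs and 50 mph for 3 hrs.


Leg 1 distance:
50 x 1.5 = 75 miles
Leg 2 distance:
50 x 3 = 150 miles
Total distance:
75 + 150 = 225 miles

225 miles


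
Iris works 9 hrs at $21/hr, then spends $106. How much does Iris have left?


Calculate earnings:
9 x $21 = $189
Subtract spending:
$189 - $106 = $83

$83


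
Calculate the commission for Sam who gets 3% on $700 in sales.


Convert rate to decimal:
3% = 0.03
Multiply by sales:
$700 x 0.03 = $21

$21


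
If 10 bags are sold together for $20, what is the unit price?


Total cost: $20
Number of items: 10
Unit price: $20 / 10 = $2

$2


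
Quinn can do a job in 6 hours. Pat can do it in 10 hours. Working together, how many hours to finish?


Quinn's rate: 1/6 of the job per hour
Pat's rate: 1/10 of the job per hour
Combined rate: 1/6 + 1/10 = 4/15 per hour
Time = 1 / (4/15) = 15/4 = 3.75 hours

3.75 hours


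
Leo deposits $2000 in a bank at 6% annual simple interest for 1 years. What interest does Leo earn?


Use the formula I = P x R x T / 100
P x R x T = 2000 x 6 x 1 = 12000
I = 12000 / 100 = $120

$120


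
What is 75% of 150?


Convert percentage to decimal:
75% = 0.75
Multiply:
150 x 0.75 = 112.5

112.5
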